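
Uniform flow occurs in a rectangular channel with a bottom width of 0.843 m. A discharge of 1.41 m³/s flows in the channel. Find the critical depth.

y_c = 0.658 m

For a rectangular channel, critical depth y_c = (q²/g)^(1/3) where q = Q/b = 1.41/0.843 = 1.673 m²/s.
So y_c = (1.673²/9.81)^(1/3) = 0.658 m.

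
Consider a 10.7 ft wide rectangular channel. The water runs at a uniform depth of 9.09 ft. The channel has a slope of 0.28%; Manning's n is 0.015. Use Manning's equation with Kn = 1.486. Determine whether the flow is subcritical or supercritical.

Flow area A = b·y = 10.7 × 9.09 = 97.26 ft². Wetted perimeter P = b + 2y = 10.7 + 2×9.09 = 28.88 ft.
Hydraulic radius R = A/P = 97.26/28.88 = 3.368 ft.
V = (1.486/n) R^(2/3) √S = (1.486/0.015) × 3.368^(2/3) × √0.0028 = 11.78 ft/s. Hydraulic depth D_h = A/T = 97.26/10.7 = 9.09 ft.
Froude number Fr = V/√(g·D_h) = 11.78/√(32.2×9.09) = 0.688, which is less than 1, so the flow is subcritical.

subcritical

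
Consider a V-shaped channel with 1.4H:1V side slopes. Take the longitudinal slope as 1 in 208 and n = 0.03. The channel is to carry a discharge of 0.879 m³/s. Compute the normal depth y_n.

y_n = 0.768 m

Manning's equation rearranged: A R^(2/3) = nQ / (1·√S) = 0.03 × 0.879 / (√0.004808) = 0.3803.
Trying y = 0.585 m: A R^(2/3) = 0.184 — too small.
Trying y = 0.873 m: A R^(2/3) = 0.5351 — too large.
Trying y = 0.768 m: A R^(2/3) = 0.3802 — ≈ 0.3803.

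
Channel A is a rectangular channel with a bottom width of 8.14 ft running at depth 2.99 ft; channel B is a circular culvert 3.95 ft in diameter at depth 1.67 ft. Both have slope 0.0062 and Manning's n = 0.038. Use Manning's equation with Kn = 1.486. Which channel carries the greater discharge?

channel A

Channel A: Flow area A = b·y = 8.14 × 2.99 = 24.34 ft². Wetted perimeter P = b + 2y = 8.14 + 2×2.99 = 14.12 ft. Hydraulic radius R = A/P = 24.34/14.12 = 1.724 ft. Q_A = (1.486/0.038)·24.34·1.724^(2/3)·√0.0062 = 107.7 ft³/s.
Channel B: For a circular section of diameter D = 3.95 ft at depth y = 1.67 ft, the central angle is θ = 2 arccos(1 − 2y/D) = 2.831 rad. Then A = (D²/8)(θ − sin θ) = 4.927 ft² and P = Dθ/2 = 5.592 ft. Hydraulic radius R = A/P = 4.927/5.592 = 0.8811 ft. Q_B = (1.486/0.038)·4.927·0.8811^(2/3)·√0.0062 = 13.94 ft³/s.
Q_A = 107.7 ft³/s vs Q_B = 13.94 ft³/s, so channel A carries more.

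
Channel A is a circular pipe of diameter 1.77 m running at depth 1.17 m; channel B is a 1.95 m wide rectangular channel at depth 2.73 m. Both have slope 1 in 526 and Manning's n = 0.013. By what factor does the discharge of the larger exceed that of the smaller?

3.86

Channel A: For a circular section of diameter D = 1.77 m at depth y = 1.17 m, the central angle is θ = 2 arccos(1 − 2y/D) = 3.797 rad. Then A = (D²/8)(θ − sin θ) = 1.726 m² and P = Dθ/2 = 3.361 m. Hydraulic radius R = A/P = 1.726/3.361 = 0.5136 m. Q_A = (1/0.013)·1.726·0.5136^(2/3)·√0.001901 = 3.712 m³/s.
Channel B: Flow area A = b·y = 1.95 × 2.73 = 5.324 m². Wetted perimeter P = b + 2y = 1.95 + 2×2.73 = 7.41 m. Hydraulic radius R = A/P = 5.324/7.41 = 0.7184 m. Q_B = (1/0.013)·5.324·0.7184^(2/3)·√0.001901 = 14.32 m³/s.
The larger discharge is 14.32 m³/s and the smaller is 3.712 m³/s; the ratio is 3.86.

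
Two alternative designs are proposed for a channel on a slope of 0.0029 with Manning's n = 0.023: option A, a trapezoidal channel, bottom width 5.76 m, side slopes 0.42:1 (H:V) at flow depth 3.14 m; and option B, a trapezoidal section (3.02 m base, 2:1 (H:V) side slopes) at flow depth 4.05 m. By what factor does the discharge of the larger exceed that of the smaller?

2.29

Channel A: With bottom width b = 5.76 m and side slope z = 0.42: A = (b + zy)y = (5.76 + 0.42×3.14)×3.14 = 22.23 m²; P = b + 2y√(1+z²) = 5.76 + 2×3.14×1.085 = 12.57 m. Hydraulic radius R = A/P = 22.23/12.57 = 1.768 m. Q_A = (1/0.023)·22.23·1.768^(2/3)·√0.0029 = 76.1 m³/s.
Channel B: With bottom width b = 3.02 m and side slope z = 2: A = (b + zy)y = (3.02 + 2×4.05)×4.05 = 45.04 m²; P = b + 2y√(1+z²) = 3.02 + 2×4.05×2.236 = 21.13 m. Hydraulic radius R = A/P = 45.04/21.13 = 2.131 m. Q_B = (1/0.023)·45.04·2.131^(2/3)·√0.0029 = 174.6 m³/s.
The larger discharge is 174.6 m³/s and the smaller is 76.1 m³/s; the ratio is 2.29.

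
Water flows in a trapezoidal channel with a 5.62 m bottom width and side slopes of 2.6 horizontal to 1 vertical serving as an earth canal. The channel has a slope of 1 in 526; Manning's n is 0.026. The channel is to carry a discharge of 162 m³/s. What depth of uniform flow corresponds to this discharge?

Manning's equation rearranged: A R^(2/3) = nQ / (1·√S) = 0.026 × 162 / (√0.001901) = 96.6.
At y = 2.9 m: A R^(2/3) = 55.47 — short.
At y = 3.75 m: A R^(2/3) = 96.73 — close enough.

y_n = 3.75 m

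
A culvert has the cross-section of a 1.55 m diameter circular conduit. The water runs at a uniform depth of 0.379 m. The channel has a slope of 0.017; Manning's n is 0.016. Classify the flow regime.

supercritical

For a circular section of diameter D = 1.55 m at depth y = 0.379 m, the central angle is θ = 2 arccos(1 − 2y/D) = 2.069 rad. Then A = (D²/8)(θ − sin θ) = 0.3575 m² and P = Dθ/2 = 1.603 m.
Hydraulic radius R = A/P = 0.3575/1.603 = 0.223 m.
V = (1/n) R^(2/3) √S = (1/0.016) × 0.223^(2/3) × √0.017 = 2.996 m/s. Hydraulic depth D_h = A/T = 0.3575/1.332 = 0.2683 m.
Froude number Fr = V/√(g·D_h) = 2.996/√(9.81×0.2683) = 1.85, which is greater than 1, so the flow is supercritical.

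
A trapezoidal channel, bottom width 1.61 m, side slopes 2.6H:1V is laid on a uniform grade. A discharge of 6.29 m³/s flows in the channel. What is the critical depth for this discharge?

At critical depth, Q² T / (g A³) = 1, i.e. A³/T = Q²/g = 6.29²/9.81 = 4.033.
Try y = 0.873 m: A³/T = 6.319 — high.
Try y = 0.78 m: A³/T = 4.033 — close enough.

y_c = 0.78 m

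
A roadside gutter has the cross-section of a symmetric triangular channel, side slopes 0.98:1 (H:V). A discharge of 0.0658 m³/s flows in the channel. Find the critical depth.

At critical depth, Q² T / (g A³) = 1, i.e. A³/T = Q²/g = 0.0658²/9.81 = 0.0004413.
Try y = 0.205 m: A³/T = 0.0001739 — too small.
Try y = 0.31 m: A³/T = 0.001375 — too large.
Try y = 0.247 m: A³/T = 0.0004415 — matches.

y_c = 0.247 m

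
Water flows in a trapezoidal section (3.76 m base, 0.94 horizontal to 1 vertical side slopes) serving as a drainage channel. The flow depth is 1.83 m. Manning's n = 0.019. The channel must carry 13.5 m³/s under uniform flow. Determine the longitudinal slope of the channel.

With bottom width b = 3.76 m and side slope z = 0.94: A = (b + zy)y = (3.76 + 0.94×1.83)×1.83 = 10.03 m²; P = b + 2y√(1+z²) = 3.76 + 2×1.83×1.372 = 8.783 m.
Hydraulic radius R = A/P = 10.03/8.783 = 1.142 m.
From Manning's equation, S = [nQ / (1 A R^(2/3))]² = [0.019 × 13.5 / (1 × 10.03 × 1.142^(2/3))]² = 0.000548.

S = 0.000548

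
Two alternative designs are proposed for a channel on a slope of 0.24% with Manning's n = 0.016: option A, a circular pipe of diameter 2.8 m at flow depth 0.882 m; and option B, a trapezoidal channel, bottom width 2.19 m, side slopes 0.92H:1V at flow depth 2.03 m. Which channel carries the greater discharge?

channel B

Channel A: For a circular section of diameter D = 2.8 m at depth y = 0.882 m, the central angle is θ = 2 arccos(1 − 2y/D) = 2.384 rad. Then A = (D²/8)(θ − sin θ) = 1.662 m² and P = Dθ/2 = 3.337 m. Hydraulic radius R = A/P = 1.662/3.337 = 0.4981 m. Q_A = (1/0.016)·1.662·0.4981^(2/3)·√0.0024 = 3.198 m³/s.
Channel B: With bottom width b = 2.19 m and side slope z = 0.92: A = (b + zy)y = (2.19 + 0.92×2.03)×2.03 = 8.237 m²; P = b + 2y√(1+z²) = 2.19 + 2×2.03×1.359 = 7.707 m. Hydraulic radius R = A/P = 8.237/7.707 = 1.069 m. Q_B = (1/0.016)·8.237·1.069^(2/3)·√0.0024 = 26.36 m³/s.
Q_A = 3.198 m³/s vs Q_B = 26.36 m³/s, so channel B carries more.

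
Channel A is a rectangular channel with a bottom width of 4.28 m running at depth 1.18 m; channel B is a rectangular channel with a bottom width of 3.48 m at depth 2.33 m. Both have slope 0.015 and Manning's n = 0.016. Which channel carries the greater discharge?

channel B

Channel A: Flow area A = b·y = 4.28 × 1.18 = 5.05 m². Wetted perimeter P = b + 2y = 4.28 + 2×1.18 = 6.64 m. Hydraulic radius R = A/P = 5.05/6.64 = 0.7606 m. Q_A = (1/0.016)·5.05·0.7606^(2/3)·√0.015 = 32.21 m³/s.
Channel B: Flow area A = b·y = 3.48 × 2.33 = 8.108 m². Wetted perimeter P = b + 2y = 3.48 + 2×2.33 = 8.14 m. Hydraulic radius R = A/P = 8.108/8.14 = 0.9961 m. Q_B = (1/0.016)·8.108·0.9961^(2/3)·√0.015 = 61.91 m³/s.
Q_A = 32.21 m³/s vs Q_B = 61.91 m³/s, so channel B carries more.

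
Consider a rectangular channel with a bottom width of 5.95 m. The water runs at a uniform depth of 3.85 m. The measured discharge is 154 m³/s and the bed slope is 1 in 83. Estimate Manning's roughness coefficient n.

n = 0.0231

Flow area A = b·y = 5.95 × 3.85 = 22.91 m². Wetted perimeter P = b + 2y = 5.95 + 2×3.85 = 13.65 m.
Hydraulic radius R = A/P = 22.91/13.65 = 1.678 m.
Rearranging Manning's equation: n = (1/Q) A R^(2/3) S^(1/2) = (1/154) × 22.91 × 1.678^(2/3) × √0.01205 = 0.0231.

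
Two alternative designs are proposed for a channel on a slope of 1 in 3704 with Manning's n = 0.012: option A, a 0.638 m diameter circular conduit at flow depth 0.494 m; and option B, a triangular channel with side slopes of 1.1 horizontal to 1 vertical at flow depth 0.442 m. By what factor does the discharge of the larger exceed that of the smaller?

1.38

Channel A: For a circular section of diameter D = 0.638 m at depth y = 0.494 m, the central angle is θ = 2 arccos(1 − 2y/D) = 4.303 rad. Then A = (D²/8)(θ − sin θ) = 0.2656 m² and P = Dθ/2 = 1.373 m. Hydraulic radius R = A/P = 0.2656/1.373 = 0.1935 m. Q_A = (1/0.012)·0.2656·0.1935^(2/3)·√0.00027 = 0.1217 m³/s.
Channel B: For a triangular section with side slope z = 1.1: A = zy² = 1.1×0.442² = 0.2149 m²; P = 2y√(1+z²) = 2×0.442×1.487 = 1.314 m. Hydraulic radius R = A/P = 0.2149/1.314 = 0.1635 m. Q_B = (1/0.012)·0.2149·0.1635^(2/3)·√0.00027 = 0.08799 m³/s.
The larger discharge is 0.1217 m³/s and the smaller is 0.08799 m³/s; the ratio is 1.38.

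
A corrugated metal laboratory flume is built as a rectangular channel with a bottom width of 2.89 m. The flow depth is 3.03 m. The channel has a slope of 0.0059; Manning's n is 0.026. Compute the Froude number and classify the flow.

Flow area A = b·y = 2.89 × 3.03 = 8.757 m². Wetted perimeter P = b + 2y = 2.89 + 2×3.03 = 8.95 m.
Hydraulic radius R = A/P = 8.757/8.95 = 0.9784 m.
V = (1/n) R^(2/3) √S = (1/0.026) × 0.9784^(2/3) × √0.0059 = 2.912 m/s. Hydraulic depth D_h = A/T = 8.757/2.89 = 3.03 m.
Froude number Fr = V/√(g·D_h) = 2.912/√(9.81×3.03) = 0.534, which is less than 1, so the flow is subcritical.

subcritical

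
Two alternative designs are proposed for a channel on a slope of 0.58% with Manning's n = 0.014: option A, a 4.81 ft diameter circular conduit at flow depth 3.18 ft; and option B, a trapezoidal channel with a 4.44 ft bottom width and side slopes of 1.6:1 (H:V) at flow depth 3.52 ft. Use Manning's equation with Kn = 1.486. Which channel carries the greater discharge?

Channel A: For a circular section of diameter D = 4.81 ft at depth y = 3.18 ft, the central angle is θ = 2 arccos(1 − 2y/D) = 3.798 rad. Then A = (D²/8)(θ − sin θ) = 12.75 ft² and P = Dθ/2 = 9.134 ft. Hydraulic radius R = A/P = 12.75/9.134 = 1.396 ft. Q_A = (1.486/0.014)·12.75·1.396^(2/3)·√0.0058 = 128.7 ft³/s.
Channel B: With bottom width b = 4.44 ft and side slope z = 1.6: A = (b + zy)y = (4.44 + 1.6×3.52)×3.52 = 35.45 ft²; P = b + 2y√(1+z²) = 4.44 + 2×3.52×1.887 = 17.72 ft. Hydraulic radius R = A/P = 35.45/17.72 = 2 ft. Q_B = (1.486/0.014)·35.45·2^(2/3)·√0.0058 = 455 ft³/s.
Q_A = 128.7 ft³/s vs Q_B = 455 ft³/s, so channel B carries more.

channel B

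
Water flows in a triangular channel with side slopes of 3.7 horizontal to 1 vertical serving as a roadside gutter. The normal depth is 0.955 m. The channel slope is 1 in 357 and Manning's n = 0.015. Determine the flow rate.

Q = 7.1 m³/s

For a triangular section with side slope z = 3.7: A = zy² = 3.7×0.955² = 3.374 m²; P = 2y√(1+z²) = 2×0.955×3.833 = 7.321 m.
Hydraulic radius R = A/P = 3.374/7.321 = 0.461 m.
Manning's equation: Q = (1/n) A R^(2/3) S^(1/2) = (1/0.015) × 3.374 × 0.461^(2/3) × 0.002801^(1/2) = 7.1 m³/s.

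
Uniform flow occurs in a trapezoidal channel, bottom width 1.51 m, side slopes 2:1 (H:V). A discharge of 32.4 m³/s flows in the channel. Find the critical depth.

y_c = 1.88 m

At critical depth, Q² T / (g A³) = 1, i.e. A³/T = Q²/g = 32.4²/9.81 = 107.
Try y = 1.47 m: A³/T = 37.88 — low.
Try y = 2.2 m: A³/T = 213.2 — high.
Try y = 1.88 m: A³/T = 107.7 — close enough.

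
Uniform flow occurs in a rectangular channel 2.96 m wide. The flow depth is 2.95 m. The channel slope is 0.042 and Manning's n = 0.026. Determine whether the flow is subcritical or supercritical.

Flow area A = b·y = 2.96 × 2.95 = 8.732 m². Wetted perimeter P = b + 2y = 2.96 + 2×2.95 = 8.86 m.
Hydraulic radius R = A/P = 8.732/8.86 = 0.9856 m.
V = (1/n) R^(2/3) √S = (1/0.026) × 0.9856^(2/3) × √0.042 = 7.806 m/s. Hydraulic depth D_h = A/T = 8.732/2.96 = 2.95 m.
Froude number Fr = V/√(g·D_h) = 7.806/√(9.81×2.95) = 1.45, which is greater than 1, so the flow is supercritical.

supercritical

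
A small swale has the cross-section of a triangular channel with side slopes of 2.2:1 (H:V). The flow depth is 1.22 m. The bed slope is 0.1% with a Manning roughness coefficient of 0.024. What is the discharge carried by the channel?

Q = 2.91 m³/s

For a triangular section with side slope z = 2.2: A = zy² = 2.2×1.22² = 3.274 m²; P = 2y√(1+z²) = 2×1.22×2.417 = 5.897 m.
Hydraulic radius R = A/P = 3.274/5.897 = 0.5553 m.
Manning's equation: Q = (1/n) A R^(2/3) S^(1/2) = (1/0.024) × 3.274 × 0.5553^(2/3) × 0.001^(1/2) = 2.91 m³/s.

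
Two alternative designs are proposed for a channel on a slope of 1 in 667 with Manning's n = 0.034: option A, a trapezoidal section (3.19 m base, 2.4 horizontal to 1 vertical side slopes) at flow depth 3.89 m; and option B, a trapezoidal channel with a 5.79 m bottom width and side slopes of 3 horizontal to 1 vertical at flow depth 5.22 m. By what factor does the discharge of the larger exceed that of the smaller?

2.86

Channel A: With bottom width b = 3.19 m and side slope z = 2.4: A = (b + zy)y = (3.19 + 2.4×3.89)×3.89 = 48.73 m²; P = b + 2y√(1+z²) = 3.19 + 2×3.89×2.6 = 23.42 m. Hydraulic radius R = A/P = 48.73/23.42 = 2.081 m. Q_A = (1/0.034)·48.73·2.081^(2/3)·√0.001499 = 90.44 m³/s.
Channel B: With bottom width b = 5.79 m and side slope z = 3: A = (b + zy)y = (5.79 + 3×5.22)×5.22 = 112 m²; P = b + 2y√(1+z²) = 5.79 + 2×5.22×3.162 = 38.8 m. Hydraulic radius R = A/P = 112/38.8 = 2.885 m. Q_B = (1/0.034)·112·2.885^(2/3)·√0.001499 = 258.4 m³/s.
The larger discharge is 258.4 m³/s and the smaller is 90.44 m³/s; the ratio is 2.86.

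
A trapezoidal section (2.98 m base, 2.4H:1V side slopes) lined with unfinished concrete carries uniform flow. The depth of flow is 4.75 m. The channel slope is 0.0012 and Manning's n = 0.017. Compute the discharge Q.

Q = 254 m³/s

With bottom width b = 2.98 m and side slope z = 2.4: A = (b + zy)y = (2.98 + 2.4×4.75)×4.75 = 68.31 m²; P = b + 2y√(1+z²) = 2.98 + 2×4.75×2.6 = 27.68 m.
Hydraulic radius R = A/P = 68.31/27.68 = 2.468 m.
Manning's equation: Q = (1/n) A R^(2/3) S^(1/2) = (1/0.017) × 68.31 × 2.468^(2/3) × 0.0012^(1/2) = 254 m³/s.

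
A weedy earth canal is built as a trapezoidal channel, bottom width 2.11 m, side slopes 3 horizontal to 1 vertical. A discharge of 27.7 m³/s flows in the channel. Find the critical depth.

At critical depth, Q² T / (g A³) = 1, i.e. A³/T = Q²/g = 27.7²/9.81 = 78.22.
Try y = 1.04 m: A³/T = 19.27 — short.
Try y = 1.86 m: A³/T = 220.5 — over.
Try y = 1.46 m: A³/T = 78.26 — ≈ 78.22.

y_c = 1.46 m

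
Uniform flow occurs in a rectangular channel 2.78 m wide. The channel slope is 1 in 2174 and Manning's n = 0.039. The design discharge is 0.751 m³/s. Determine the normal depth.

y_n = 0.78 m

Manning's equation rearranged: A R^(2/3) = nQ / (1·√S) = 0.039 × 0.751 / (√0.00046) = 1.366.
At y = 0.86 m: A R^(2/3) = 1.568 — too large.
At y = 0.669 m: A R^(2/3) = 1.095 — too small.
At y = 0.78 m: A R^(2/3) = 1.365 — ≈ 1.366.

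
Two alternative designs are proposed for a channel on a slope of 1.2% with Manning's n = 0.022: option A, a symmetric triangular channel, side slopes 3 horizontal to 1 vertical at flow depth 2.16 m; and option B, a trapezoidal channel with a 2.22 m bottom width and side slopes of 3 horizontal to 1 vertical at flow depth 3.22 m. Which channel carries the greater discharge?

channel B

Channel A: For a triangular section with side slope z = 3: A = zy² = 3×2.16² = 14 m²; P = 2y√(1+z²) = 2×2.16×3.162 = 13.66 m. Hydraulic radius R = A/P = 14/13.66 = 1.025 m. Q_A = (1/0.022)·14·1.025^(2/3)·√0.012 = 70.83 m³/s.
Channel B: With bottom width b = 2.22 m and side slope z = 3: A = (b + zy)y = (2.22 + 3×3.22)×3.22 = 38.25 m²; P = b + 2y√(1+z²) = 2.22 + 2×3.22×3.162 = 22.59 m. Hydraulic radius R = A/P = 38.25/22.59 = 1.694 m. Q_B = (1/0.022)·38.25·1.694^(2/3)·√0.012 = 270.6 m³/s.
Q_A = 70.83 m³/s vs Q_B = 270.6 m³/s, so channel B carries more.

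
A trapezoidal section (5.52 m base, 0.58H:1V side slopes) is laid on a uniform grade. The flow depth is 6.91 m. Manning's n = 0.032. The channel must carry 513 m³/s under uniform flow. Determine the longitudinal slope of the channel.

With bottom width b = 5.52 m and side slope z = 0.58: A = (b + zy)y = (5.52 + 0.58×6.91)×6.91 = 65.84 m²; P = b + 2y√(1+z²) = 5.52 + 2×6.91×1.156 = 21.5 m.
Hydraulic radius R = A/P = 65.84/21.5 = 3.063 m.
From Manning's equation, S = [nQ / (1 A R^(2/3))]² = [0.032 × 513 / (1 × 65.84 × 3.063^(2/3))]² = 0.014.

S = 0.014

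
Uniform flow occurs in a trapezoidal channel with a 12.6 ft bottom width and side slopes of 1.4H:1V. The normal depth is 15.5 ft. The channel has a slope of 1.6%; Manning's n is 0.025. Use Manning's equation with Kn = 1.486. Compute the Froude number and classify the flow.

supercritical

With bottom width b = 12.6 ft and side slope z = 1.4: A = (b + zy)y = (12.6 + 1.4×15.5)×15.5 = 531.6 ft²; P = b + 2y√(1+z²) = 12.6 + 2×15.5×1.72 = 65.93 ft.
Hydraulic radius R = A/P = 531.6/65.93 = 8.063 ft.
V = (1.486/n) R^(2/3) √S = (1.486/0.025) × 8.063^(2/3) × √0.016 = 30.23 ft/s. Hydraulic depth D_h = A/T = 531.6/56 = 9.494 ft.
Froude number Fr = V/√(g·D_h) = 30.23/√(32.2×9.494) = 1.73, which is greater than 1, so the flow is supercritical.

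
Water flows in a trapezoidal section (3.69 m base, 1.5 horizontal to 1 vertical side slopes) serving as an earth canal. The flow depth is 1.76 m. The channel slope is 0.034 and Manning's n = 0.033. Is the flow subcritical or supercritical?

supercritical

With bottom width b = 3.69 m and side slope z = 1.5: A = (b + zy)y = (3.69 + 1.5×1.76)×1.76 = 11.14 m²; P = b + 2y√(1+z²) = 3.69 + 2×1.76×1.803 = 10.04 m.
Hydraulic radius R = A/P = 11.14/10.04 = 1.11 m.
V = (1/n) R^(2/3) √S = (1/0.033) × 1.11^(2/3) × √0.034 = 5.991 m/s. Hydraulic depth D_h = A/T = 11.14/8.97 = 1.242 m.
Froude number Fr = V/√(g·D_h) = 5.991/√(9.81×1.242) = 1.72, which is greater than 1, so the flow is supercritical.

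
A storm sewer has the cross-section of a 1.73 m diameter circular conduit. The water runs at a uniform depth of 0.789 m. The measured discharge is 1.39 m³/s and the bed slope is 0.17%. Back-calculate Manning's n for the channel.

For a circular section of diameter D = 1.73 m at depth y = 0.789 m, the central angle is θ = 2 arccos(1 − 2y/D) = 2.966 rad. Then A = (D²/8)(θ − sin θ) = 1.044 m² and P = Dθ/2 = 2.565 m.
Hydraulic radius R = A/P = 1.044/2.565 = 0.407 m.
Rearranging Manning's equation: n = (1/Q) A R^(2/3) S^(1/2) = (1/1.39) × 1.044 × 0.407^(2/3) × √0.0017 = 0.017.

n = 0.017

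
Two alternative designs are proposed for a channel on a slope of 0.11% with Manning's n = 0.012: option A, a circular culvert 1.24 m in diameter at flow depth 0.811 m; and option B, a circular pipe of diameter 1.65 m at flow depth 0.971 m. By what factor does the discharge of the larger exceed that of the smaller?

Channel A: For a circular section of diameter D = 1.24 m at depth y = 0.811 m, the central angle is θ = 2 arccos(1 − 2y/D) = 3.768 rad. Then A = (D²/8)(θ − sin θ) = 0.8369 m² and P = Dθ/2 = 2.336 m. Hydraulic radius R = A/P = 0.8369/2.336 = 0.3582 m. Q_A = (1/0.012)·0.8369·0.3582^(2/3)·√0.0011 = 1.167 m³/s.
Channel B: For a circular section of diameter D = 1.65 m at depth y = 0.971 m, the central angle is θ = 2 arccos(1 − 2y/D) = 3.497 rad. Then A = (D²/8)(θ − sin θ) = 1.309 m² and P = Dθ/2 = 2.885 m. Hydraulic radius R = A/P = 1.309/2.885 = 0.4536 m. Q_B = (1/0.012)·1.309·0.4536^(2/3)·√0.0011 = 2.135 m³/s.
The larger discharge is 2.135 m³/s and the smaller is 1.167 m³/s; the ratio is 1.83.

1.83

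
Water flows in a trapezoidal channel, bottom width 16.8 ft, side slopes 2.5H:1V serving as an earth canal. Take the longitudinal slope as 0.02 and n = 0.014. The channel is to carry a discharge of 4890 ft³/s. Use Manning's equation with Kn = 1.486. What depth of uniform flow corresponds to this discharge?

Manning's equation rearranged: A R^(2/3) = nQ / (1.486·√S) = 0.014 × 4890 / (1.486 × √0.02) = 325.8.
At y = 3.95 ft: A R^(2/3) = 207.7 — low.
At y = 5.94 ft: A R^(2/3) = 462.1 — high.
At y = 4.98 ft: A R^(2/3) = 325.4 — matches.

y_n = 4.98 ft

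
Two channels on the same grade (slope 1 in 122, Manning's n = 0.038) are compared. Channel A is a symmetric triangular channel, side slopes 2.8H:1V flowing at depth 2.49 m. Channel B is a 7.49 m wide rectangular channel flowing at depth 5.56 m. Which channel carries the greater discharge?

Channel A: For a triangular section with side slope z = 2.8: A = zy² = 2.8×2.49² = 17.36 m²; P = 2y√(1+z²) = 2×2.49×2.973 = 14.81 m. Hydraulic radius R = A/P = 17.36/14.81 = 1.172 m. Q_A = (1/0.038)·17.36·1.172^(2/3)·√0.008197 = 45.99 m³/s.
Channel B: Flow area A = b·y = 7.49 × 5.56 = 41.64 m². Wetted perimeter P = b + 2y = 7.49 + 2×5.56 = 18.61 m. Hydraulic radius R = A/P = 41.64/18.61 = 2.238 m. Q_B = (1/0.038)·41.64·2.238^(2/3)·√0.008197 = 169.7 m³/s.
Q_A = 45.99 m³/s vs Q_B = 169.7 m³/s, so channel B carries more.

channel B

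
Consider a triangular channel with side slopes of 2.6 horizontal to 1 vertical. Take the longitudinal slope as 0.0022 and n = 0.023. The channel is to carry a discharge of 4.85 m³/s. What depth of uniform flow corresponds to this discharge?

y_n = 1.17 m

Manning's equation rearranged: A R^(2/3) = nQ / (1·√S) = 0.023 × 4.85 / (√0.0022) = 2.378.
Trying y = 1.34 m: A R^(2/3) = 3.414 — over.
Trying y = 0.884 m: A R^(2/3) = 1.126 — short.
Trying y = 1.17 m: A R^(2/3) = 2.378 — ≈ 2.378.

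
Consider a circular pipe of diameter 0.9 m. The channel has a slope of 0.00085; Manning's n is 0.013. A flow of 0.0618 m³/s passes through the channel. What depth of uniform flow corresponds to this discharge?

y_n = 0.208 m

Manning's equation rearranged: A R^(2/3) = nQ / (1·√S) = 0.013 × 0.0618 / (√0.00085) = 0.02756.
At y = 0.153 m: A R^(2/3) = 0.0148 — low.
At y = 0.25 m: A R^(2/3) = 0.03967 — high.
At y = 0.208 m: A R^(2/3) = 0.02757 — matches.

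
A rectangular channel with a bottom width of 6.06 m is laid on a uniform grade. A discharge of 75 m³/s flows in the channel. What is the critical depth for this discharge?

For a rectangular channel, critical depth y_c = (q²/g)^(1/3) where q = Q/b = 75/6.06 = 12.38 m²/s.
So y_c = (12.38²/9.81)^(1/3) = 2.5 m.

y_c = 2.5 m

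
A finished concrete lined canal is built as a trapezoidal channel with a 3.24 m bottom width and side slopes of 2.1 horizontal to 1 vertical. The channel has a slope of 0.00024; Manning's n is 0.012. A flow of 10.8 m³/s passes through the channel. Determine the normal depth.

Manning's equation rearranged: A R^(2/3) = nQ / (1·√S) = 0.012 × 10.8 / (√0.00024) = 8.366.
Trying y = 1.06 m: A R^(2/3) = 4.607 — low.
Trying y = 1.58 m: A R^(2/3) = 10.21 — high.
Trying y = 1.43 m: A R^(2/3) = 8.337 — ≈ 8.366.

y_n = 1.43 m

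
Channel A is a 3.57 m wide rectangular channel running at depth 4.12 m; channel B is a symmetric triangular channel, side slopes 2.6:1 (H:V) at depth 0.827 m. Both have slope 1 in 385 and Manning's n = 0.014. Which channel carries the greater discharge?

Channel A: Flow area A = b·y = 3.57 × 4.12 = 14.71 m². Wetted perimeter P = b + 2y = 3.57 + 2×4.12 = 11.81 m. Hydraulic radius R = A/P = 14.71/11.81 = 1.245 m. Q_A = (1/0.014)·14.71·1.245^(2/3)·√0.002597 = 61.98 m³/s.
Channel B: For a triangular section with side slope z = 2.6: A = zy² = 2.6×0.827² = 1.778 m²; P = 2y√(1+z²) = 2×0.827×2.786 = 4.608 m. Hydraulic radius R = A/P = 1.778/4.608 = 0.3859 m. Q_B = (1/0.014)·1.778·0.3859^(2/3)·√0.002597 = 3.431 m³/s.
Q_A = 61.98 m³/s vs Q_B = 3.431 m³/s, so channel A carries more.

channel A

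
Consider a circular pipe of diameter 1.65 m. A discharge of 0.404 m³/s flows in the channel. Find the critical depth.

y_c = 0.31 m

At critical depth, Q² T / (g A³) = 1, i.e. A³/T = Q²/g = 0.404²/9.81 = 0.01664.
Try y = 0.35 m: A³/T = 0.02691 — high.
Try y = 0.271 m: A³/T = 0.009866 — low.
Try y = 0.31 m: A³/T = 0.01673 — matches.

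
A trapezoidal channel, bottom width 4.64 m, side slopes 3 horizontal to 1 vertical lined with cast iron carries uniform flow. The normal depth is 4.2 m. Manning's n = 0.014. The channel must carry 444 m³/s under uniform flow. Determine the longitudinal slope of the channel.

With bottom width b = 4.64 m and side slope z = 3: A = (b + zy)y = (4.64 + 3×4.2)×4.2 = 72.41 m²; P = b + 2y√(1+z²) = 4.64 + 2×4.2×3.162 = 31.2 m.
Hydraulic radius R = A/P = 72.41/31.2 = 2.321 m.
From Manning's equation, S = [nQ / (1 A R^(2/3))]² = [0.014 × 444 / (1 × 72.41 × 2.321^(2/3))]² = 0.0024.

S = 0.0024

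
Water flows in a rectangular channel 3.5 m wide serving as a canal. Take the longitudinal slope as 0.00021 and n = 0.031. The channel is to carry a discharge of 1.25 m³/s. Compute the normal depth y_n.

y_n = 1.02 m

Manning's equation rearranged: A R^(2/3) = nQ / (1·√S) = 0.031 × 1.25 / (√0.00021) = 2.674.
Trying y = 0.719 m: A R^(2/3) = 1.606 — too small.
Trying y = 1.14 m: A R^(2/3) = 3.117 — too large.
Trying y = 1.02 m: A R^(2/3) = 2.663 — close enough.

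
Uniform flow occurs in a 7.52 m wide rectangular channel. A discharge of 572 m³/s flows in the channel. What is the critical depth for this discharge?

For a rectangular channel, critical depth y_c = (q²/g)^(1/3) where q = Q/b = 572/7.52 = 76.06 m²/s.
So y_c = (76.06²/9.81)^(1/3) = 8.39 m.

y_c = 8.39 m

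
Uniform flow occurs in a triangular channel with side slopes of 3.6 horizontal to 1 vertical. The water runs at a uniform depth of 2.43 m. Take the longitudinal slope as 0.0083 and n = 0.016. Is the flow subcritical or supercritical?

For a triangular section with side slope z = 3.6: A = zy² = 3.6×2.43² = 21.26 m²; P = 2y√(1+z²) = 2×2.43×3.736 = 18.16 m.
Hydraulic radius R = A/P = 21.26/18.16 = 1.171 m.
V = (1/n) R^(2/3) √S = (1/0.016) × 1.171^(2/3) × √0.0083 = 6.325 m/s. Hydraulic depth D_h = A/T = 21.26/17.5 = 1.215 m.
Froude number Fr = V/√(g·D_h) = 6.325/√(9.81×1.215) = 1.83, which is greater than 1, so the flow is supercritical.

supercritical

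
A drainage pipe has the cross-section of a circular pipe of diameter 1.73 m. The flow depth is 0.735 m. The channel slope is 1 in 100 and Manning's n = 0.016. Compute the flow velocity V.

For a circular section of diameter D = 1.73 m at depth y = 0.735 m, the central angle is θ = 2 arccos(1 − 2y/D) = 2.84 rad. Then A = (D²/8)(θ − sin θ) = 0.9513 m² and P = Dθ/2 = 2.456 m.
Hydraulic radius R = A/P = 0.9513/2.456 = 0.3872 m.
From Manning's equation, V = (1/n) R^(2/3) S^(1/2) = (1/0.016) × 0.3872^(2/3) × 0.01^(1/2) = 3.32 m/s.

V = 3.32 m/s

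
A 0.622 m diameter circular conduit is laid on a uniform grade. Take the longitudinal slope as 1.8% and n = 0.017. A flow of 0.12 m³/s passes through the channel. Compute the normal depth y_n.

y_n = 0.175 m

Manning's equation rearranged: A R^(2/3) = nQ / (1·√S) = 0.017 × 0.12 / (√0.018) = 0.01521.
Try y = 0.152 m: A R^(2/3) = 0.0115 — too small.
Try y = 0.213 m: A R^(2/3) = 0.02217 — too large.
Try y = 0.175 m: A R^(2/3) = 0.01519 — close enough.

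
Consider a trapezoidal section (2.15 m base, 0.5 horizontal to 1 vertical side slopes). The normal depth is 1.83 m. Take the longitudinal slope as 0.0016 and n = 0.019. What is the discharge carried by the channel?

With bottom width b = 2.15 m and side slope z = 0.5: A = (b + zy)y = (2.15 + 0.5×1.83)×1.83 = 5.609 m²; P = b + 2y√(1+z²) = 2.15 + 2×1.83×1.118 = 6.242 m.
Hydraulic radius R = A/P = 5.609/6.242 = 0.8986 m.
Manning's equation: Q = (1/n) A R^(2/3) S^(1/2) = (1/0.019) × 5.609 × 0.8986^(2/3) × 0.0016^(1/2) = 11 m³/s.

Q = 11 m³/s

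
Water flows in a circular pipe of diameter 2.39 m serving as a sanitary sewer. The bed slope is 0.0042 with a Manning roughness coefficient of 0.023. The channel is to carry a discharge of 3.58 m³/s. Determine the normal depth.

Manning's equation rearranged: A R^(2/3) = nQ / (1·√S) = 0.023 × 3.58 / (√0.0042) = 1.271.
Trying y = 0.857 m: A R^(2/3) = 0.8758 — low.
Trying y = 1.28 m: A R^(2/3) = 1.785 — high.
Trying y = 1.05 m: A R^(2/3) = 1.27 — matches.

y_n = 1.05 m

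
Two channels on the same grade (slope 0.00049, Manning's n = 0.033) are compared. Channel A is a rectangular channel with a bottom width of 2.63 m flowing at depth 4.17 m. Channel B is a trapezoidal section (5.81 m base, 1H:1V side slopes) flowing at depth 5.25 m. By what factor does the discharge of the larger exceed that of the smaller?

Channel A: Flow area A = b·y = 2.63 × 4.17 = 10.97 m². Wetted perimeter P = b + 2y = 2.63 + 2×4.17 = 10.97 m. Hydraulic radius R = A/P = 10.97/10.97 = 0.9997 m. Q_A = (1/0.033)·10.97·0.9997^(2/3)·√0.00049 = 7.355 m³/s.
Channel B: With bottom width b = 5.81 m and side slope z = 1: A = (b + zy)y = (5.81 + 1×5.25)×5.25 = 58.06 m²; P = b + 2y√(1+z²) = 5.81 + 2×5.25×1.414 = 20.66 m. Hydraulic radius R = A/P = 58.06/20.66 = 2.811 m. Q_B = (1/0.033)·58.06·2.811^(2/3)·√0.00049 = 77.57 m³/s.
The larger discharge is 77.57 m³/s and the smaller is 7.355 m³/s; the ratio is 10.5.

10.5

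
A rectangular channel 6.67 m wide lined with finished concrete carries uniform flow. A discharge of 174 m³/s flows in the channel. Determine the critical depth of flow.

For a rectangular channel, critical depth y_c = (q²/g)^(1/3) where q = Q/b = 174/6.67 = 26.09 m²/s.
So y_c = (26.09²/9.81)^(1/3) = 4.11 m.

y_c = 4.11 m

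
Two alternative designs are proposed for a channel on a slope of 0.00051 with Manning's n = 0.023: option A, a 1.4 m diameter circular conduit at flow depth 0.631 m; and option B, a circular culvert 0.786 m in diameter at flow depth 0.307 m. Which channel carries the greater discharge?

channel A

Channel A: For a circular section of diameter D = 1.4 m at depth y = 0.631 m, the central angle is θ = 2 arccos(1 − 2y/D) = 2.944 rad. Then A = (D²/8)(θ − sin θ) = 0.6732 m² and P = Dθ/2 = 2.061 m. Hydraulic radius R = A/P = 0.6732/2.061 = 0.3267 m. Q_A = (1/0.023)·0.6732·0.3267^(2/3)·√0.00051 = 0.3136 m³/s.
Channel B: For a circular section of diameter D = 0.786 m at depth y = 0.307 m, the central angle is θ = 2 arccos(1 − 2y/D) = 2.7 rad. Then A = (D²/8)(θ − sin θ) = 0.1756 m² and P = Dθ/2 = 1.061 m. Hydraulic radius R = A/P = 0.1756/1.061 = 0.1654 m. Q_B = (1/0.023)·0.1756·0.1654^(2/3)·√0.00051 = 0.05194 m³/s.
Q_A = 0.3136 m³/s vs Q_B = 0.05194 m³/s, so channel A carries more.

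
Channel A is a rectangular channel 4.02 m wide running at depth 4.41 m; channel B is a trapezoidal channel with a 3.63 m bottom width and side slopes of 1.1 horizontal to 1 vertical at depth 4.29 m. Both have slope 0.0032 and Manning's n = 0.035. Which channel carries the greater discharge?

Channel A: Flow area A = b·y = 4.02 × 4.41 = 17.73 m². Wetted perimeter P = b + 2y = 4.02 + 2×4.41 = 12.84 m. Hydraulic radius R = A/P = 17.73/12.84 = 1.381 m. Q_A = (1/0.035)·17.73·1.381^(2/3)·√0.0032 = 35.53 m³/s.
Channel B: With bottom width b = 3.63 m and side slope z = 1.1: A = (b + zy)y = (3.63 + 1.1×4.29)×4.29 = 35.82 m²; P = b + 2y√(1+z²) = 3.63 + 2×4.29×1.487 = 16.39 m. Hydraulic radius R = A/P = 35.82/16.39 = 2.186 m. Q_B = (1/0.035)·35.82·2.186^(2/3)·√0.0032 = 97.51 m³/s.
Q_A = 35.53 m³/s vs Q_B = 97.51 m³/s, so channel B carries more.

channel B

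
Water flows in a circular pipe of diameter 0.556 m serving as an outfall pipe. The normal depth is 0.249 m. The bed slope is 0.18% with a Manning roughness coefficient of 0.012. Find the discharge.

For a circular section of diameter D = 0.556 m at depth y = 0.249 m, the central angle is θ = 2 arccos(1 − 2y/D) = 2.933 rad. Then A = (D²/8)(θ − sin θ) = 0.1053 m² and P = Dθ/2 = 0.8153 m.
Hydraulic radius R = A/P = 0.1053/0.8153 = 0.1292 m.
Manning's equation: Q = (1/n) A R^(2/3) S^(1/2) = (1/0.012) × 0.1053 × 0.1292^(2/3) × 0.0018^(1/2) = 0.0951 m³/s.

Q = 0.0951 m³/s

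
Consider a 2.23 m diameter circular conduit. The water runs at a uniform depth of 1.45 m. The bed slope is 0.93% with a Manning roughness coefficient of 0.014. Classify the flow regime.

supercritical

For a circular section of diameter D = 2.23 m at depth y = 1.45 m, the central angle is θ = 2 arccos(1 − 2y/D) = 3.752 rad. Then A = (D²/8)(θ − sin θ) = 2.689 m² and P = Dθ/2 = 4.183 m.
Hydraulic radius R = A/P = 2.689/4.183 = 0.6427 m.
V = (1/n) R^(2/3) √S = (1/0.014) × 0.6427^(2/3) × √0.0093 = 5.13 m/s. Hydraulic depth D_h = A/T = 2.689/2.127 = 1.264 m.
Froude number Fr = V/√(g·D_h) = 5.13/√(9.81×1.264) = 1.46, which is greater than 1, so the flow is supercritical.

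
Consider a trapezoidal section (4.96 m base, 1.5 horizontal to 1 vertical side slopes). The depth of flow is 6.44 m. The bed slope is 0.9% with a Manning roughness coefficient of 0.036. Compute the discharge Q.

Q = 555 m³/s

With bottom width b = 4.96 m and side slope z = 1.5: A = (b + zy)y = (4.96 + 1.5×6.44)×6.44 = 94.15 m²; P = b + 2y√(1+z²) = 4.96 + 2×6.44×1.803 = 28.18 m.
Hydraulic radius R = A/P = 94.15/28.18 = 3.341 m.
Manning's equation: Q = (1/n) A R^(2/3) S^(1/2) = (1/0.036) × 94.15 × 3.341^(2/3) × 0.009^(1/2) = 555 m³/s.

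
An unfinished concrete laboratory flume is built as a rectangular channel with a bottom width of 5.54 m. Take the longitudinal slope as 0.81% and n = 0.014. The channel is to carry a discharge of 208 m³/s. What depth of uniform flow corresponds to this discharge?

y_n = 4.16 m

Manning's equation rearranged: A R^(2/3) = nQ / (1·√S) = 0.014 × 208 / (√0.0081) = 32.36.
At y = 3.39 m: A R^(2/3) = 24.88 — too small.
At y = 4.98 m: A R^(2/3) = 40.52 — too large.
At y = 4.16 m: A R^(2/3) = 32.35 — ≈ 32.36.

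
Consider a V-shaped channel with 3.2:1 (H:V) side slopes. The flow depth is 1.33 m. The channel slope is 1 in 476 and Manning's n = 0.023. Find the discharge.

Q = 8.33 m³/s

For a triangular section with side slope z = 3.2: A = zy² = 3.2×1.33² = 5.66 m²; P = 2y√(1+z²) = 2×1.33×3.353 = 8.918 m.
Hydraulic radius R = A/P = 5.66/8.918 = 0.6347 m.
Manning's equation: Q = (1/n) A R^(2/3) S^(1/2) = (1/0.023) × 5.66 × 0.6347^(2/3) × 0.002101^(1/2) = 8.33 m³/s.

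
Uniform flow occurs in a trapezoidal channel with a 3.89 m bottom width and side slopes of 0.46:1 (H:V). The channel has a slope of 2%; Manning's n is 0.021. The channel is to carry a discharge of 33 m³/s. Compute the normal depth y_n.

y_n = 1.24 m

Manning's equation rearranged: A R^(2/3) = nQ / (1·√S) = 0.021 × 33 / (√0.02) = 4.9.
Trying y = 1.01 m: A R^(2/3) = 3.531 — short.
Trying y = 1.49 m: A R^(2/3) = 6.592 — over.
Trying y = 1.24 m: A R^(2/3) = 4.906 — matches.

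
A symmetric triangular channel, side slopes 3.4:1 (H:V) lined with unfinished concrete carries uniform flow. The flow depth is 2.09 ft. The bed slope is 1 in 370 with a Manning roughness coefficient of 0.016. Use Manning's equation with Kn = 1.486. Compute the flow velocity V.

V = 4.84 ft/s

For a triangular section with side slope z = 3.4: A = zy² = 3.4×2.09² = 14.85 ft²; P = 2y√(1+z²) = 2×2.09×3.544 = 14.81 ft.
Hydraulic radius R = A/P = 14.85/14.81 = 1.003 ft.
From Manning's equation, V = (1.486/n) R^(2/3) S^(1/2) = (1.486/0.016) × 1.003^(2/3) × 0.002703^(1/2) = 4.84 ft/s.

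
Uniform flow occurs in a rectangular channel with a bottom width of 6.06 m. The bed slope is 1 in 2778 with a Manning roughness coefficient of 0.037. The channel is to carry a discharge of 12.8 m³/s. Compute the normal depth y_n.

y_n = 3.1 m

Manning's equation rearranged: A R^(2/3) = nQ / (1·√S) = 0.037 × 12.8 / (√0.00036) = 24.96.
Trying y = 2.14 m: A R^(2/3) = 15.08 — low.
Trying y = 3.1 m: A R^(2/3) = 24.97 — ≈ 24.96.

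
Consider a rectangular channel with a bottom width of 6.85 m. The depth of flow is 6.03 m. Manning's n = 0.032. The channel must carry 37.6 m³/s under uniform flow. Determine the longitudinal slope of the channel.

S = 0.000299

Flow area A = b·y = 6.85 × 6.03 = 41.31 m². Wetted perimeter P = b + 2y = 6.85 + 2×6.03 = 18.91 m.
Hydraulic radius R = A/P = 41.31/18.91 = 2.184 m.
From Manning's equation, S = [nQ / (1 A R^(2/3))]² = [0.032 × 37.6 / (1 × 41.31 × 2.184^(2/3))]² = 0.000299.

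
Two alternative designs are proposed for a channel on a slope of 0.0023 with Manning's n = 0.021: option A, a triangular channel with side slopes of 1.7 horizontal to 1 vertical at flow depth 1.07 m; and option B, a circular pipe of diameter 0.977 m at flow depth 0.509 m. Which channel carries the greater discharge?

channel A

Channel A: For a triangular section with side slope z = 1.7: A = zy² = 1.7×1.07² = 1.946 m²; P = 2y√(1+z²) = 2×1.07×1.972 = 4.221 m. Hydraulic radius R = A/P = 1.946/4.221 = 0.4611 m. Q_A = (1/0.021)·1.946·0.4611^(2/3)·√0.0023 = 2.653 m³/s.
Channel B: For a circular section of diameter D = 0.977 m at depth y = 0.509 m, the central angle is θ = 2 arccos(1 − 2y/D) = 3.226 rad. Then A = (D²/8)(θ − sin θ) = 0.3949 m² and P = Dθ/2 = 1.576 m. Hydraulic radius R = A/P = 0.3949/1.576 = 0.2506 m. Q_B = (1/0.021)·0.3949·0.2506^(2/3)·√0.0023 = 0.3584 m³/s.
Q_A = 2.653 m³/s vs Q_B = 0.3584 m³/s, so channel A carries more.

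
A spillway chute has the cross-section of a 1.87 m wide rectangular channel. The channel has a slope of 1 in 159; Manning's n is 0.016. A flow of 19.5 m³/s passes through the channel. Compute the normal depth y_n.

Manning's equation rearranged: A R^(2/3) = nQ / (1·√S) = 0.016 × 19.5 / (√0.006289) = 3.934.
Try y = 2 m: A R^(2/3) = 2.769 — short.
Try y = 3.32 m: A R^(2/3) = 5.031 — over.
Try y = 2.69 m: A R^(2/3) = 3.942 — close enough.

y_n = 2.69 m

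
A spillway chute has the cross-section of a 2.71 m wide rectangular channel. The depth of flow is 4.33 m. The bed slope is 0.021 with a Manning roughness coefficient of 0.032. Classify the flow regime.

Flow area A = b·y = 2.71 × 4.33 = 11.73 m². Wetted perimeter P = b + 2y = 2.71 + 2×4.33 = 11.37 m.
Hydraulic radius R = A/P = 11.73/11.37 = 1.032 m.
V = (1/n) R^(2/3) √S = (1/0.032) × 1.032^(2/3) × √0.021 = 4.625 m/s. Hydraulic depth D_h = A/T = 11.73/2.71 = 4.33 m.
Froude number Fr = V/√(g·D_h) = 4.625/√(9.81×4.33) = 0.71, which is less than 1, so the flow is subcritical.

subcritical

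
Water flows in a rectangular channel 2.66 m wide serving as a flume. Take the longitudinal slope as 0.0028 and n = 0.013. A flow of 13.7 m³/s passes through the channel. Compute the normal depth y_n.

Manning's equation rearranged: A R^(2/3) = nQ / (1·√S) = 0.013 × 13.7 / (√0.0028) = 3.366.
Try y = 1.29 m: A R^(2/3) = 2.588 — short.
Try y = 1.57 m: A R^(2/3) = 3.355 — close enough.

y_n = 1.57 m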